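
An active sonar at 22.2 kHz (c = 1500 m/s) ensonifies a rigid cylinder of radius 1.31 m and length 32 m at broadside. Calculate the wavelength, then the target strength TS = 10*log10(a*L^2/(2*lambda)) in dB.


Step 1: lambda = c/f = 1500/22200 = 0.06757 m
Step 2: TS = 10*log10(a*L^2/(2*lambda)) = 10*log10(1.31*32^2/(2*0.06757)) = 39.97

39.97 dB


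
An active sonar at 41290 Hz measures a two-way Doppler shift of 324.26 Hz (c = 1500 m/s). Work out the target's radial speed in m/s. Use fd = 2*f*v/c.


5.89 m/s


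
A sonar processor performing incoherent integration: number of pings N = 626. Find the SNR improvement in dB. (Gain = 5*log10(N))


Gain = 5*log10(626) = 13.98

13.98 dB


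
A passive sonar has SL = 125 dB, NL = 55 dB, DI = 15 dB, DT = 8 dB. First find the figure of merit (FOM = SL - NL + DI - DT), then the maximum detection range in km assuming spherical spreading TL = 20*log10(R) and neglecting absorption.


Step 1: FOM = SL - NL + DI - DT = 125 - 55 + 15 - 8 = 77 dB
Step 2: at max range FOM = TL = 20*log10(R), so R = 10^(77/20) = 7079.46 m = 7.08 km

7.08 km


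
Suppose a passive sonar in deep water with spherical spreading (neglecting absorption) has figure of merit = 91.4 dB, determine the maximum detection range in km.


37.15 km


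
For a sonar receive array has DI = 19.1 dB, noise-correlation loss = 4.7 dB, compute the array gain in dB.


14.4 dB


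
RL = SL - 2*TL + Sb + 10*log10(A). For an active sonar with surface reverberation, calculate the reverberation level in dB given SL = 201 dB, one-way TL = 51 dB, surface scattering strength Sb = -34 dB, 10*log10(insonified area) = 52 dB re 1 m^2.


RL = SL - 2*TL + Sb + 10*log10(A) = 201 - 2*51 + (-34) + 52 = 117

117 dB


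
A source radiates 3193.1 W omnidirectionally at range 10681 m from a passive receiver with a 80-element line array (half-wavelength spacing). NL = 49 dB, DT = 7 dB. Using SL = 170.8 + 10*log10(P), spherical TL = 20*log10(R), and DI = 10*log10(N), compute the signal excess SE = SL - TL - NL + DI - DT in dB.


88.3 dB


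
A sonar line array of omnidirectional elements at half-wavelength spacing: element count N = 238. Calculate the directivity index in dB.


DI = 10*log10(238) = 23.77

23.77 dB


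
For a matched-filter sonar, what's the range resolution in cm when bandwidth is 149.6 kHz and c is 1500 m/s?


0.5 cm


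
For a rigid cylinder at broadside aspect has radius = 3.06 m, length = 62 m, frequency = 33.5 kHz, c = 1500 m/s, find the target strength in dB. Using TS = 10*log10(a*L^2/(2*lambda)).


lambda = 1500/33500 = 0.04478 m
TS = 10*log10(3.06*62^2/(2*0.04478)) = 51.18

51.18 dB


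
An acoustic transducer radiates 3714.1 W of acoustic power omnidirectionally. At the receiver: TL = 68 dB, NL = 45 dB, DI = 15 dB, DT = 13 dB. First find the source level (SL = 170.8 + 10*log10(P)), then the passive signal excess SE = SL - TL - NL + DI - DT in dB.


Step 1: SL = 170.8 + 10*log10(3714.1) = 206.5 dB
Step 2: SE = SL - TL - NL + DI - DT = 206.5 - 68 - 45 + 15 - 13 = 95.5

95.5 dB


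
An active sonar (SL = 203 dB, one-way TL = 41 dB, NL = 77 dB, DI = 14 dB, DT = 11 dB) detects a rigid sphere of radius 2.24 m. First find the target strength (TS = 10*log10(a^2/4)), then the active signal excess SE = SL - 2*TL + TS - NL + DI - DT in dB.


Step 1: TS = 10*log10(2.24^2/4) = 0.98 dB
Step 2: SE = SL - 2*TL + TS - NL + DI - DT = 203 - 2*41 + (0.98) - 77 + 14 - 11 = 47.98

47.98 dB


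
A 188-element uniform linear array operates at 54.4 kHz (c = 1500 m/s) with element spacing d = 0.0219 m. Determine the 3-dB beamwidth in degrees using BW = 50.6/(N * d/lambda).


Step 1: lambda = 1500/54400 = 0.02757 m
Step 2: d/lambda = 0.0219/0.02757 = 0.7943
Step 3: BW = 50.6/(N * d/lambda) = 50.6/(188 * 0.7943) = 0.34

0.34 deg


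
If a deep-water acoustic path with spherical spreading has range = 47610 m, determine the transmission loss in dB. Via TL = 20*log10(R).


TL = 20*log10(47610) = 93.55

93.55 dB


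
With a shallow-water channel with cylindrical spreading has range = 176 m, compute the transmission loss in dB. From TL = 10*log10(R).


TL = 10*log10(176) = 22.46

22.46 dB


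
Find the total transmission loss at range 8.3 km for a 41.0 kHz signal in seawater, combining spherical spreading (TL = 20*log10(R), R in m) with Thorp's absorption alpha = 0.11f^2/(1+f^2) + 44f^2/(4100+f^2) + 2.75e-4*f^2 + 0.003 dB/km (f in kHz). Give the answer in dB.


Step 1 (Thorp): alpha = 0.11*1681.0/(1+1681.0) + 44*1681.0/(4100+1681.0) + 2.75e-4*1681.0 + 0.003 = 13.3695 dB/km
Step 2: TL_spread = 20*log10(8300) = 78.38 dB
Step 3: TL_abs = alpha*R = 13.3695 * 8.3 = 110.97 dB
Step 4: TL_total = 78.38 + 110.97 = 189.35

189.35 dB


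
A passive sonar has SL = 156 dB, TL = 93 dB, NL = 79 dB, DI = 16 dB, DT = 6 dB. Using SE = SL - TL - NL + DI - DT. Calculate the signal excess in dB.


SE = SL - TL - NL + DI - DT = 156 - 93 - 79 + 16 - 6 = -6

-6 dB


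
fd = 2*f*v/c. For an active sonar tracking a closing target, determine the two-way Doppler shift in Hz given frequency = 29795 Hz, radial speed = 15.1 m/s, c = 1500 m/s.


fd = 2*f*v/c = 2 * 29795 * 15.1 / 1500 = 599.87

599.87 Hz


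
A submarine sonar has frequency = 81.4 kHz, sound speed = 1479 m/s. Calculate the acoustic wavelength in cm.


1.82 cm


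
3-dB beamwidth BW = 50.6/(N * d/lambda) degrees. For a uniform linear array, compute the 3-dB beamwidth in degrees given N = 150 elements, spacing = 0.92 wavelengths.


BW = 50.6 / (150 * 0.92) = 50.6 / 138.0 = 0.37

0.37 deg


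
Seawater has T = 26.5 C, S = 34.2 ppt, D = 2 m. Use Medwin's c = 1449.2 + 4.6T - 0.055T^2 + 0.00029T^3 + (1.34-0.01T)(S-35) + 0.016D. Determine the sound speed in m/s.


c = 1449.2 + 4.6*26.5 - 0.055*26.5^2 + 0.00029*26.5^3 + (1.34 - 0.01*26.5)*(34.2 - 35) + 0.016*2 = 1537.05

1537.05 m/s


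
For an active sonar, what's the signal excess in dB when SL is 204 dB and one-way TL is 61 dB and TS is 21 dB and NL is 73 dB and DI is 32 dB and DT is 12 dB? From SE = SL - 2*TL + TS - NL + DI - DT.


SE = SL - 2*TL + TS - NL + DI - DT = 204 - 2*61 + (21) - 73 + 32 - 12 = 50

50 dB


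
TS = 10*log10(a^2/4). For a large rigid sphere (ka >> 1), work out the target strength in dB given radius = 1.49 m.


-2.56 dB


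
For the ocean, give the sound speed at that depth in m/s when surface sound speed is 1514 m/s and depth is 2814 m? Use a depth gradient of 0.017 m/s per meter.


c = 1514 + 0.017 * 2814 = 1561.838

1561.838 m/s


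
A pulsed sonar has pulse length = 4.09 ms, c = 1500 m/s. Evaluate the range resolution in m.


3.0675 m


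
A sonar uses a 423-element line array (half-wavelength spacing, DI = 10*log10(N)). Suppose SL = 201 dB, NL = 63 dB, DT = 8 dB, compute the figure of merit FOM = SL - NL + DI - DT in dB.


Step 1: DI = 10*log10(423) = 26.26 dB
Step 2: FOM = SL - NL + DI - DT = 201 - 63 + 26.26 - 8 = 156.26

156.26 dB


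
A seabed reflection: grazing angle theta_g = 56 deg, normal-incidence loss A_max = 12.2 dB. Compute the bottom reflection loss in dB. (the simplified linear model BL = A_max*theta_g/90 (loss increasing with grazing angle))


BL = A_max * theta_g / 90 = 12.2 * 56 / 90 = 7.59

7.59 dB


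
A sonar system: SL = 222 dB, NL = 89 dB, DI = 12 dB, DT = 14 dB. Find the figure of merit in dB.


131 dB


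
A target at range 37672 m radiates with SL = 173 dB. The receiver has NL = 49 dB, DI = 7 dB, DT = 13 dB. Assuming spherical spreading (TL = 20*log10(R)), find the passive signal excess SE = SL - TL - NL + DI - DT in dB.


Step 1: TL = 20*log10(37672) = 91.52 dB
Step 2: SE = 173 - 91.52 - 49 + 7 - 13 = 26.48

26.48 dB


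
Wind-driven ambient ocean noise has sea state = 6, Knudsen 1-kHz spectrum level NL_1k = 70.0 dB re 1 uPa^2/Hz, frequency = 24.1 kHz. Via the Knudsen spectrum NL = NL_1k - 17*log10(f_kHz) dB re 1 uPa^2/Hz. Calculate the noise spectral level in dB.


NL = NL_1k - 17*log10(f_kHz) = 70.0 - 17*log10(24.1) = 70.0 - (23.49) = 46.51

46.51 dB


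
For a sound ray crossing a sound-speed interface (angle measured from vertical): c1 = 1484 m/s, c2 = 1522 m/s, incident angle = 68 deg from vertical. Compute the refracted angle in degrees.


sin(theta2) = (c2/c1)*sin(theta1) = (1522/1484)*sin(68 deg) = 0.95093
theta2 = arcsin(0.95093) = 71.98

71.98 deg


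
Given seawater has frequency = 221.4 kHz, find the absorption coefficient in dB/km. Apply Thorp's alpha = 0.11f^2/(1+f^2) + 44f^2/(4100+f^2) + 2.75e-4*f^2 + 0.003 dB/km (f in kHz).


f^2 = 49017.96
alpha = 0.11*49017.96/(1+49017.96) + 44*49017.96/(4100+49017.96) + 2.75e-4*49017.96 + 0.003 = 54.197

54.197 dB/km


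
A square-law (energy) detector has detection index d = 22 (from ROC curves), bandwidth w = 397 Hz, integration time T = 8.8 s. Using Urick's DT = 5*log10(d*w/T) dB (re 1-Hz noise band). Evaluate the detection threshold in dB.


14.98 dB


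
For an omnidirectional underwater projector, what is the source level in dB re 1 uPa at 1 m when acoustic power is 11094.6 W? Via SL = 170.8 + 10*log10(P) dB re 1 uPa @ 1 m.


SL = 170.8 + 10*log10(11094.6) = 170.8 + 40.45 = 211.25

211.25 dB


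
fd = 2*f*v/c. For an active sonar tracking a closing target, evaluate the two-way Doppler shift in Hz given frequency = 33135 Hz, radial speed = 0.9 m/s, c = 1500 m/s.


39.76 Hz


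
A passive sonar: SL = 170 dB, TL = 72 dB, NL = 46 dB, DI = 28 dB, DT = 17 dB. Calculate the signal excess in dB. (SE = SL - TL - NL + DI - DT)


63 dB


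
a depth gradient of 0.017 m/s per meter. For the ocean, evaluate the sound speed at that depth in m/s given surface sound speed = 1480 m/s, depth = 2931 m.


c = 1480 + 0.017 * 2931 = 1529.827

1529.827 m/s


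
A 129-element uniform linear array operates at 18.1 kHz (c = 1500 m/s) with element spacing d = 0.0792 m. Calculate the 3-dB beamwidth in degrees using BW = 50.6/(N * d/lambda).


0.41 deg


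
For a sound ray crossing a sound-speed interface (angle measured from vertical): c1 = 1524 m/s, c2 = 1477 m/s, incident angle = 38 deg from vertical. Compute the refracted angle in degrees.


36.63 deg


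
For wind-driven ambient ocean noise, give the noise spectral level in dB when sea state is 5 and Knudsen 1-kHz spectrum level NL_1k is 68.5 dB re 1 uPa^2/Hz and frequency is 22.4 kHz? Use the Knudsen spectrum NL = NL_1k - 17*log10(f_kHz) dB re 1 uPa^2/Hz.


45.55 dB


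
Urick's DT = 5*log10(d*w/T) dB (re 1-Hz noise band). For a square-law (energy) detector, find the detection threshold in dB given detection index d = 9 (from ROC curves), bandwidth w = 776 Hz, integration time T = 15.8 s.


DT = 5*log10(d*w/T) = 5*log10(9 * 776 / 15.8) = 5*log10(442.03) = 13.23

13.23 dB


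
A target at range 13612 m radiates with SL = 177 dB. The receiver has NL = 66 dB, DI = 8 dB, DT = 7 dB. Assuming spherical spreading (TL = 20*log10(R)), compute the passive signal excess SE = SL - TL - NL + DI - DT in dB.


29.32 dB


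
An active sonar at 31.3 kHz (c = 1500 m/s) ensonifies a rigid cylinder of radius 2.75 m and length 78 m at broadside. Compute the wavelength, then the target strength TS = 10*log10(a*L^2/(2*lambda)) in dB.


Step 1: lambda = c/f = 1500/31300 = 0.04792 m
Step 2: TS = 10*log10(a*L^2/(2*lambda)) = 10*log10(2.75*78^2/(2*0.04792)) = 52.42

52.42 dB


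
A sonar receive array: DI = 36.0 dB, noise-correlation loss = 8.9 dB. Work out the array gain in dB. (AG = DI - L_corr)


27.1 dB


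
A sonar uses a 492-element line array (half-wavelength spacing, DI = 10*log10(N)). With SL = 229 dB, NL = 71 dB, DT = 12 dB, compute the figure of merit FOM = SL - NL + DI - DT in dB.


172.92 dB


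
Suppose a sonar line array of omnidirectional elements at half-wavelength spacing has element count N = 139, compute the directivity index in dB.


21.43 dB


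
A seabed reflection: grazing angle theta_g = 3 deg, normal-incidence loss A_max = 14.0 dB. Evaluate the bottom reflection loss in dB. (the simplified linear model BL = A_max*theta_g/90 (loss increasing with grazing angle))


0.47 dB


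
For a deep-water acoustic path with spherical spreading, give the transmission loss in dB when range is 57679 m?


95.22 dB


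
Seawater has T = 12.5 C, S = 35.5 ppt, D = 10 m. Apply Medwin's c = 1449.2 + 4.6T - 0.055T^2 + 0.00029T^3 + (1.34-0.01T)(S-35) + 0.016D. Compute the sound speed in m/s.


c = 1449.2 + 4.6*12.5 - 0.055*12.5^2 + 0.00029*12.5^3 + (1.34 - 0.01*12.5)*(35.5 - 35) + 0.016*10 = 1499.44

1499.44 m/s


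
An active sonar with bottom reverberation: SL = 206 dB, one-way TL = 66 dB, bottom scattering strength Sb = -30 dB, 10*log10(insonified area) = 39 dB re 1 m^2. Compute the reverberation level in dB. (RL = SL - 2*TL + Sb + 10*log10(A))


RL = SL - 2*TL + Sb + 10*log10(A) = 206 - 2*66 + (-30) + 39 = 83

83 dB


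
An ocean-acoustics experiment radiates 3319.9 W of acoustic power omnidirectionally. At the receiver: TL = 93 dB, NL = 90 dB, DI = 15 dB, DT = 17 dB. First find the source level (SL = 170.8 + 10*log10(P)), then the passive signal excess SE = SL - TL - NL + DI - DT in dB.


Step 1: SL = 170.8 + 10*log10(3319.9) = 206.01 dB
Step 2: SE = SL - TL - NL + DI - DT = 206.01 - 93 - 90 + 15 - 17 = 21.01

21.01 dB


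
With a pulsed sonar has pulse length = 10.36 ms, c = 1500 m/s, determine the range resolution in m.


7.77 m


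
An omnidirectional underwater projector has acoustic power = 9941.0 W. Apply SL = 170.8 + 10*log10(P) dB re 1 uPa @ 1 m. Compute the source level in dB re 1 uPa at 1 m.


SL = 170.8 + 10*log10(9941.0) = 170.8 + 39.97 = 210.77

210.77 dB


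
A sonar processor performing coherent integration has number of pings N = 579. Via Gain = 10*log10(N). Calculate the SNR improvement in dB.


Gain = 10*log10(579) = 27.63

27.63 dB


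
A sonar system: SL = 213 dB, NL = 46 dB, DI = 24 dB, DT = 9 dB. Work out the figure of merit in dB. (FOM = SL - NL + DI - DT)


FOM = SL - NL + DI - DT = 213 - 46 + 24 - 9 = 182

182 dB


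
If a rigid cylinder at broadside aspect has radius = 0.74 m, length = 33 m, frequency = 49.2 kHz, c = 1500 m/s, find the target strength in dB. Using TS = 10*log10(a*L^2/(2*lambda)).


lambda = 1500/49200 = 0.03049 m
TS = 10*log10(0.74*33^2/(2*0.03049)) = 41.21

41.21 dB


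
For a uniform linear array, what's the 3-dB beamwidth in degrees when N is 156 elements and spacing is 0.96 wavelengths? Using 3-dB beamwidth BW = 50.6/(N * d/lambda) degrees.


0.34 deg


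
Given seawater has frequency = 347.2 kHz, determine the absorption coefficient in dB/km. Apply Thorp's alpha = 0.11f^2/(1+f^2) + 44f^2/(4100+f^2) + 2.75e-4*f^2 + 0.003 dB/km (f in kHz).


f^2 = 120547.84
alpha = 0.11*120547.84/(1+120547.84) + 44*120547.84/(4100+120547.84) + 2.75e-4*120547.84 + 0.003 = 75.816

75.816 dB/km


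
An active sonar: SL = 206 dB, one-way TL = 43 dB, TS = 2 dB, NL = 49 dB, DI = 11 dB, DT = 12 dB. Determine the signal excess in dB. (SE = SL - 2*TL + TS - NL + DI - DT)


72 dB


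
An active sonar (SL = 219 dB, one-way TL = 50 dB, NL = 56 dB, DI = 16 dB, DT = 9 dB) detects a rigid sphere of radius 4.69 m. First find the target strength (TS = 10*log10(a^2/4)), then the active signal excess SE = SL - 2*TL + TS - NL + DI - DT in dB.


Step 1: TS = 10*log10(4.69^2/4) = 7.4 dB
Step 2: SE = SL - 2*TL + TS - NL + DI - DT = 219 - 2*50 + (7.4) - 56 + 16 - 9 = 77.4

77.4 dB


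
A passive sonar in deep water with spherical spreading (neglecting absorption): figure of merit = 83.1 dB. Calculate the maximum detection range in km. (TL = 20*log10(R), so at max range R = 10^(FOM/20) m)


At max range FOM = TL, so 20*log10(R) = 83.1
R = 10^(83.1/20) = 14288.94 m = 14.29 km

14.29 km


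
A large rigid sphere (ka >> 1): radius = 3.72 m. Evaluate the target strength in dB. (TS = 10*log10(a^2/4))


TS = 10*log10(3.72^2 / 4) = 10*log10(3.4596) = 5.39

5.39 dB


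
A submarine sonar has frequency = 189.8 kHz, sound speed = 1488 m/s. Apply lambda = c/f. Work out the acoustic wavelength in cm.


lambda = c/f = 1488 / 189800 = 0.0078 m = 0.78 cm

0.78 cm


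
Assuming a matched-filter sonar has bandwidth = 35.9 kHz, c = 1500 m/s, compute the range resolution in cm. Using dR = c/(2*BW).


2.09 cm


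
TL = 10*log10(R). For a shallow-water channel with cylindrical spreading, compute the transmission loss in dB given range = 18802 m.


42.74 dB


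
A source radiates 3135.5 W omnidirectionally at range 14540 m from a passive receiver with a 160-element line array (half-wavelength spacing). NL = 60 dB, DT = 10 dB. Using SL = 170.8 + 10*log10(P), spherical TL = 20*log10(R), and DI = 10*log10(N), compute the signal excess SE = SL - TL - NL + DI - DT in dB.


Step 1: SL = 170.8 + 10*log10(3135.5) = 205.76 dB
Step 2: TL = 20*log10(14540) = 83.25 dB
Step 3: DI = 10*log10(160) = 22.04 dB
Step 4: SE = SL - TL - NL + DI - DT = 205.76 - 83.25 - 60 + 22.04 - 10 = 74.55

74.55 dB


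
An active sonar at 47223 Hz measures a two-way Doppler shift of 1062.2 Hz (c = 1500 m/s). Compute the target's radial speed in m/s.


From fd = 2*f*v/c, v = c*fd/(2*f) = 1500 * 1062.2 / (2*47223) = 16.87

16.87 m/s


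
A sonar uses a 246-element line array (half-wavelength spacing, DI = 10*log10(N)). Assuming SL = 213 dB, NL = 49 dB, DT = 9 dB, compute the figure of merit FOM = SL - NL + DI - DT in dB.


178.91 dB


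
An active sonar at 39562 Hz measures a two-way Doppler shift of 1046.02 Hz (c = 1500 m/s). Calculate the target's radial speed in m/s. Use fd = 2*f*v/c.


19.83 m/s


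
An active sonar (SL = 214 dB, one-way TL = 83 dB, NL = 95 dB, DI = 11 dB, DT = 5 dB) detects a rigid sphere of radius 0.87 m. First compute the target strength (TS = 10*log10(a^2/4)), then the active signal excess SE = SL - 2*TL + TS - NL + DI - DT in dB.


Step 1: TS = 10*log10(0.87^2/4) = -7.23 dB
Step 2: SE = SL - 2*TL + TS - NL + DI - DT = 214 - 2*83 + (-7.23) - 95 + 11 - 5 = -48.23

-48.23 dB


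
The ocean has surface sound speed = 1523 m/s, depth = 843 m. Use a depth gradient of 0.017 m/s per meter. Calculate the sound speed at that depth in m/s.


c = 1523 + 0.017 * 843 = 1537.331

1537.331 m/s


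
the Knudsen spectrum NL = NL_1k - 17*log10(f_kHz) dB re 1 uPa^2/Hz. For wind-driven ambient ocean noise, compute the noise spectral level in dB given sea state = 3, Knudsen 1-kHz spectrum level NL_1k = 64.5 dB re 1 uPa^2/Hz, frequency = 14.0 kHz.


45.02 dB


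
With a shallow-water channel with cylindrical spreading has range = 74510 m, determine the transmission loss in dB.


TL = 10*log10(74510) = 48.72

48.72 dB


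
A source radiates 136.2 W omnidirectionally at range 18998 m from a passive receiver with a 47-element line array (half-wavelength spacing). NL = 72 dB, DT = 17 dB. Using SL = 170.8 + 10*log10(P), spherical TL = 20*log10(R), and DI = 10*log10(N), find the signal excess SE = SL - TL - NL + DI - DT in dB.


34.29 dB


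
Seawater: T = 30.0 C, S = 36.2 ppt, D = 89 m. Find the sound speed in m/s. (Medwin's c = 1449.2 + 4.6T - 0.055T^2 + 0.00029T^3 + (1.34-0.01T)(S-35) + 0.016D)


c = 1449.2 + 4.6*30.0 - 0.055*30.0^2 + 0.00029*30.0^3 + (1.34 - 0.01*30.0)*(36.2 - 35) + 0.016*89 = 1548.2

1548.2 m/s


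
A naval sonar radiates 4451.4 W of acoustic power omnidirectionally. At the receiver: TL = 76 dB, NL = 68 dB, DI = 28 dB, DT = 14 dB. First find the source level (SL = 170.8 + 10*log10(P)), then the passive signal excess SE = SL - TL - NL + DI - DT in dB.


Step 1: SL = 170.8 + 10*log10(4451.4) = 207.28 dB
Step 2: SE = SL - TL - NL + DI - DT = 207.28 - 76 - 68 + 28 - 14 = 77.28

77.28 dB


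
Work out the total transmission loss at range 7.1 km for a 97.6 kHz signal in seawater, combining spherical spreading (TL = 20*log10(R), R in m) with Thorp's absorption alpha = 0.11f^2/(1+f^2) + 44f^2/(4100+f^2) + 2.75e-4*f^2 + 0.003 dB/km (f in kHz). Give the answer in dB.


Step 1 (Thorp): alpha = 0.11*9525.76/(1+9525.76) + 44*9525.76/(4100+9525.76) + 2.75e-4*9525.76 + 0.003 = 33.4929 dB/km
Step 2: TL_spread = 20*log10(7100) = 77.03 dB
Step 3: TL_abs = alpha*R = 33.4929 * 7.1 = 237.8 dB
Step 4: TL_total = 77.03 + 237.8 = 314.83

314.83 dB


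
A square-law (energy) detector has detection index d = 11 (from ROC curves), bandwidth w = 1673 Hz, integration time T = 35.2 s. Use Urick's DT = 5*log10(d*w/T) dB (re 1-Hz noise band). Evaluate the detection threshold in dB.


DT = 5*log10(d*w/T) = 5*log10(11 * 1673 / 35.2) = 5*log10(522.81) = 13.59

13.59 dB


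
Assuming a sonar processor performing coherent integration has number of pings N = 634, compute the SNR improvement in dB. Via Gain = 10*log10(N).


Gain = 10*log10(634) = 28.02

28.02 dB


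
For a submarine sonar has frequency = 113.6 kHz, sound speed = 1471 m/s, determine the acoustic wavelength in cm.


1.29 cm


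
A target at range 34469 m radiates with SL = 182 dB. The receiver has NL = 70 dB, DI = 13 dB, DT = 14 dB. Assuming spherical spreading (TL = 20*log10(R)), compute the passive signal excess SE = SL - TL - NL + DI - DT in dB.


20.25 dB


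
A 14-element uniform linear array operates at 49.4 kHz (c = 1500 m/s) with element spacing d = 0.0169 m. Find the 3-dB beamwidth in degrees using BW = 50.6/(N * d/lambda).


6.49 deg


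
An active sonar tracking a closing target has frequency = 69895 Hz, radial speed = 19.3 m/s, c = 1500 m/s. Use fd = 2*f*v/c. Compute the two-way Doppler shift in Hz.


1798.63 Hz


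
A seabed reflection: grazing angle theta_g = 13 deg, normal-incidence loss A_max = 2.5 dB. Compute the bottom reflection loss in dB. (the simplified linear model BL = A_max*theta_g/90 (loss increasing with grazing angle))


0.36 dB


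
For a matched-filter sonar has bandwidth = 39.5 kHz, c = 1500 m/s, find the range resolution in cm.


dR = c/(2*BW) = 1500 / (2 * 39.5e3) = 0.019 m = 1.9 cm

1.9 cm


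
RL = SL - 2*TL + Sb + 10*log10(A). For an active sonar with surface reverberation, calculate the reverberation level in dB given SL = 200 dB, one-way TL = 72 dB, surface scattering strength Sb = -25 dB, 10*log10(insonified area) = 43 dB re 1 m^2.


RL = SL - 2*TL + Sb + 10*log10(A) = 200 - 2*72 + (-25) + 43 = 74

74 dB


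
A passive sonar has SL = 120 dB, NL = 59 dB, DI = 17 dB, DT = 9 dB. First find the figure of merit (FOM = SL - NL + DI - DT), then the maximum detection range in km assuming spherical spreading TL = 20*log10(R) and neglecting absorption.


Step 1: FOM = SL - NL + DI - DT = 120 - 59 + 17 - 9 = 69 dB
Step 2: at max range FOM = TL = 20*log10(R), so R = 10^(69/20) = 2818.38 m = 2.82 km

2.82 km


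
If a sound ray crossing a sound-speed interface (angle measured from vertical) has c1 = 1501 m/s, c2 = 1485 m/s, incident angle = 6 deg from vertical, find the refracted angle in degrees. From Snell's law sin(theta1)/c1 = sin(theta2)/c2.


sin(theta2) = (c2/c1)*sin(theta1) = (1485/1501)*sin(6 deg) = 0.10341
theta2 = arcsin(0.10341) = 5.94

5.94 deg


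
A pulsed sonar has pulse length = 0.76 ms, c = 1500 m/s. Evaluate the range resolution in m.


dR = c*tau/2 = 1500 * 0.76e-3 / 2 = 0.57

0.57 m


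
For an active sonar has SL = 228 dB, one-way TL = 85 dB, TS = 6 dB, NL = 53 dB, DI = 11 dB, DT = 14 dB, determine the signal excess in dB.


SE = SL - 2*TL + TS - NL + DI - DT = 228 - 2*85 + (6) - 53 + 11 - 14 = 8

8 dB


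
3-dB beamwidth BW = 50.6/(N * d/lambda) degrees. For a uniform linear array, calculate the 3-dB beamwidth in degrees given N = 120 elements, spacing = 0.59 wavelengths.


0.71 deg


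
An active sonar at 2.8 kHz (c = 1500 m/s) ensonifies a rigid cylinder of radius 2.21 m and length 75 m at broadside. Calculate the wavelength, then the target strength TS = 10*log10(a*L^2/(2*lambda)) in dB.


Step 1: lambda = c/f = 1500/2800 = 0.53571 m
Step 2: TS = 10*log10(a*L^2/(2*lambda)) = 10*log10(2.21*75^2/(2*0.53571)) = 40.65

40.65 dB


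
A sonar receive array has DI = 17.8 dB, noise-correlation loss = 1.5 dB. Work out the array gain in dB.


AG = DI - L_corr = 17.8 - 1.5 = 16.3

16.3 dB


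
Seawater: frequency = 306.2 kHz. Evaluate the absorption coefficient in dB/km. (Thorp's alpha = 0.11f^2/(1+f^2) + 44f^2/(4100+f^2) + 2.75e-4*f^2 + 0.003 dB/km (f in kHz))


f^2 = 93758.44
alpha = 0.11*93758.44/(1+93758.44) + 44*93758.44/(4100+93758.44) + 2.75e-4*93758.44 + 0.003 = 68.053

68.053 dB/km


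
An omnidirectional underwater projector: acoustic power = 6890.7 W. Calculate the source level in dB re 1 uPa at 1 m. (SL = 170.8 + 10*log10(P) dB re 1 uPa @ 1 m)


SL = 170.8 + 10*log10(6890.7) = 170.8 + 38.38 = 209.18

209.18 dB


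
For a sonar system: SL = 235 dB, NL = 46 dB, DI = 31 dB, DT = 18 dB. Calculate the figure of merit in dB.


FOM = SL - NL + DI - DT = 235 - 46 + 31 - 18 = 202

202 dB


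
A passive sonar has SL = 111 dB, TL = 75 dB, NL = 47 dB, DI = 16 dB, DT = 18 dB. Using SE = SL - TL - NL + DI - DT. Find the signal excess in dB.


-13 dB


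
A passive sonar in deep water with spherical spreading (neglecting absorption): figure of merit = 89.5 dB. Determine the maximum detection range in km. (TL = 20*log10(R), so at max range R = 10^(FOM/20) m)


At max range FOM = TL, so 20*log10(R) = 89.5
R = 10^(89.5/20) = 29853.83 m = 29.85 km

29.85 km


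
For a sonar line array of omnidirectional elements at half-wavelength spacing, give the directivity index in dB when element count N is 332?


DI = 10*log10(332) = 25.21

25.21 dB


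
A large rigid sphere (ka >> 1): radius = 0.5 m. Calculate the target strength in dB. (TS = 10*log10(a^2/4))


-12.04 dB


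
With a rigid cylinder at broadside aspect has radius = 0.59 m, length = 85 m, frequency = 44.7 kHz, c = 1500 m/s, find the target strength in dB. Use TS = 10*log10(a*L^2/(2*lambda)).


lambda = 1500/44700 = 0.03356 m
TS = 10*log10(0.59*85^2/(2*0.03356)) = 48.03

48.03 dB


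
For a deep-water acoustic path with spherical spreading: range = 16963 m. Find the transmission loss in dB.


84.59 dB


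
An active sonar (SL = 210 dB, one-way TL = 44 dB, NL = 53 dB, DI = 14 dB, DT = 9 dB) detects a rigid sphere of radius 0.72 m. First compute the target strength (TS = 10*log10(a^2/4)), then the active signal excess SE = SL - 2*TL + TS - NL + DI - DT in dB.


Step 1: TS = 10*log10(0.72^2/4) = -8.87 dB
Step 2: SE = SL - 2*TL + TS - NL + DI - DT = 210 - 2*44 + (-8.87) - 53 + 14 - 9 = 65.13

65.13 dB


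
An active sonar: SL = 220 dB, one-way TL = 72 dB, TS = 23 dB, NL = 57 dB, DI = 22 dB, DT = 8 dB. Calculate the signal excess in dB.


SE = SL - 2*TL + TS - NL + DI - DT = 220 - 2*72 + (23) - 57 + 22 - 8 = 56

56 dB


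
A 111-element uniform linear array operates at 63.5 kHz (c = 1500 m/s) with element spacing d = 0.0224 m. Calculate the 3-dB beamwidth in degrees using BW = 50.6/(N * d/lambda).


Step 1: lambda = 1500/63500 = 0.02362 m
Step 2: d/lambda = 0.0224/0.02362 = 0.9483
Step 3: BW = 50.6/(N * d/lambda) = 50.6/(111 * 0.9483) = 0.48

0.48 deg


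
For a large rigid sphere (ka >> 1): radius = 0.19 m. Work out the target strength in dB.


TS = 10*log10(0.19^2 / 4) = 10*log10(0.009025) = -20.45

-20.45 dB


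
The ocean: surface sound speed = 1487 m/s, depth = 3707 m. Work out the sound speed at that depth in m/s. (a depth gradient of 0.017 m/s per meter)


1550.019 m/s


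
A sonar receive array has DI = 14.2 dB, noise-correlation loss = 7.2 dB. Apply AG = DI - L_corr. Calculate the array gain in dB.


AG = DI - L_corr = 14.2 - 7.2 = 7.0

7.0 dB


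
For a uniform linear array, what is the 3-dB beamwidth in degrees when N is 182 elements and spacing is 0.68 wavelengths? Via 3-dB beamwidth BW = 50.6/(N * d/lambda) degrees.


0.41 deg


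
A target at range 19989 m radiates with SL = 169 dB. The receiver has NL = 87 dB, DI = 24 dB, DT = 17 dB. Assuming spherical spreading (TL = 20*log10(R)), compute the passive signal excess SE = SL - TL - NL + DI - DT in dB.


Step 1: TL = 20*log10(19989) = 86.02 dB
Step 2: SE = 169 - 86.02 - 87 + 24 - 17 = 2.98

2.98 dB


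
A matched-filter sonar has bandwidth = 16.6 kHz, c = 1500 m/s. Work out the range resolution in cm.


dR = c/(2*BW) = 1500 / (2 * 16.6e3) = 0.0452 m = 4.52 cm

4.52 cm


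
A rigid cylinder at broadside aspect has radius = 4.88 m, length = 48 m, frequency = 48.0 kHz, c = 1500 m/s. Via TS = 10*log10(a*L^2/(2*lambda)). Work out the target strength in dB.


lambda = 1500/48000 = 0.03125 m
TS = 10*log10(4.88*48^2/(2*0.03125)) = 52.55

52.55 dB


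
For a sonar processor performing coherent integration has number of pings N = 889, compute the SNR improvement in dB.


Gain = 10*log10(889) = 29.49

29.49 dB


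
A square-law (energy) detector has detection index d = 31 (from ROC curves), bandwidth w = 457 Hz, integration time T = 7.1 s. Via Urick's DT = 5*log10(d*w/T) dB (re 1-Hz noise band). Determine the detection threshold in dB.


DT = 5*log10(d*w/T) = 5*log10(31 * 457 / 7.1) = 5*log10(1995.35) = 16.5

16.5 dB


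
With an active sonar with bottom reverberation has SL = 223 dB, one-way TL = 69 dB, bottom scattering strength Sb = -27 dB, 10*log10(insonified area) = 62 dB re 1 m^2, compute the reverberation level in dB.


120 dB


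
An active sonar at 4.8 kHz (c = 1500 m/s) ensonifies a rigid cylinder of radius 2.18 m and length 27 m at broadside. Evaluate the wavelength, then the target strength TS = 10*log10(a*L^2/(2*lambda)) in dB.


Step 1: lambda = c/f = 1500/4800 = 0.3125 m
Step 2: TS = 10*log10(a*L^2/(2*lambda)) = 10*log10(2.18*27^2/(2*0.3125)) = 34.05

34.05 dB


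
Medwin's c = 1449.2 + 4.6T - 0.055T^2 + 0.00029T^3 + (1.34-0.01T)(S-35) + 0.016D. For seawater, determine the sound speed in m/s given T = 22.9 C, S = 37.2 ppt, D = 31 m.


1532.12 m/s


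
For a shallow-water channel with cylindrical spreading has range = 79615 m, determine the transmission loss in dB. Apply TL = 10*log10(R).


TL = 10*log10(79615) = 49.01

49.01 dB


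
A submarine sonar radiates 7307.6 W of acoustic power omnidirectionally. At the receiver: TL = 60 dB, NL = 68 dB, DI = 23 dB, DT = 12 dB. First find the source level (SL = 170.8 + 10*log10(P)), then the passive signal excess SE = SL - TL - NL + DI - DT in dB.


Step 1: SL = 170.8 + 10*log10(7307.6) = 209.44 dB
Step 2: SE = SL - TL - NL + DI - DT = 209.44 - 60 - 68 + 23 - 12 = 92.44

92.44 dB


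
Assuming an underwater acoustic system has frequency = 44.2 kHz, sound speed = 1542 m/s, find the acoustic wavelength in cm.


lambda = c/f = 1542 / 44200 = 0.0349 m = 3.49 cm

3.49 cm


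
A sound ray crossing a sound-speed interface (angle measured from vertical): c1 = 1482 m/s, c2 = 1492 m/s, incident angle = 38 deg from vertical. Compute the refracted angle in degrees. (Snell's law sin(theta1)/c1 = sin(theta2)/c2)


38.3 deg


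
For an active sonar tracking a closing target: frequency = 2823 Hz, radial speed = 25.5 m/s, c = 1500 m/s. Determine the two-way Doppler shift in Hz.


fd = 2*f*v/c = 2 * 2823 * 25.5 / 1500 = 95.98

95.98 Hz


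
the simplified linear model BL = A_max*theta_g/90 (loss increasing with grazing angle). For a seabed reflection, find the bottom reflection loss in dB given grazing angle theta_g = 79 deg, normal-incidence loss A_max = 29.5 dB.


BL = A_max * theta_g / 90 = 29.5 * 79 / 90 = 25.89

25.89 dB


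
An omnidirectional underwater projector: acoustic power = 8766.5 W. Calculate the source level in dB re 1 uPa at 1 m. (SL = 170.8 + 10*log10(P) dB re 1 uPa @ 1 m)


210.23 dB


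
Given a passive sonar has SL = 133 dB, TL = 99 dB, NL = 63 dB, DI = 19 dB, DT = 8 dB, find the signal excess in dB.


SE = SL - TL - NL + DI - DT = 133 - 99 - 63 + 19 - 8 = -18

-18 dB


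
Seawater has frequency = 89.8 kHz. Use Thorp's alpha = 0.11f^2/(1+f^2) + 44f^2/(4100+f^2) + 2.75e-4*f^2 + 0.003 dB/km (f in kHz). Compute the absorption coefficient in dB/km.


f^2 = 8064.04
alpha = 0.11*8064.04/(1+8064.04) + 44*8064.04/(4100+8064.04) + 2.75e-4*8064.04 + 0.003 = 31.5

31.5 dB/km


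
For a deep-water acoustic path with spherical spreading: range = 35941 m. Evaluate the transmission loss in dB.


TL = 20*log10(35941) = 91.11

91.11 dB


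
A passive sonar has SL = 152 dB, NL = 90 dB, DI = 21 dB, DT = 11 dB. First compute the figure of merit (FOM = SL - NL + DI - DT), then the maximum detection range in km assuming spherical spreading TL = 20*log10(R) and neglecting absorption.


Step 1: FOM = SL - NL + DI - DT = 152 - 90 + 21 - 11 = 72 dB
Step 2: at max range FOM = TL = 20*log10(R), so R = 10^(72/20) = 3981.07 m = 3.98 km

3.98 km


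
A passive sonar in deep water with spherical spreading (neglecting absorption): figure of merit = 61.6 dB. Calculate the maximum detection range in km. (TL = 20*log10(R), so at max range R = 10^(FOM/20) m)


1.2 km


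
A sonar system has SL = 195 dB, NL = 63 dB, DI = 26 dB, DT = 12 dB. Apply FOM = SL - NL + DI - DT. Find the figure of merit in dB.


FOM = SL - NL + DI - DT = 195 - 63 + 26 - 12 = 146

146 dB


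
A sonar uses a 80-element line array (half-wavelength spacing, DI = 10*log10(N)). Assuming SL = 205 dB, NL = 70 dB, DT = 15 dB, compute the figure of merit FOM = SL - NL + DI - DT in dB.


Step 1: DI = 10*log10(80) = 19.03 dB
Step 2: FOM = SL - NL + DI - DT = 205 - 70 + 19.03 - 15 = 139.03

139.03 dB


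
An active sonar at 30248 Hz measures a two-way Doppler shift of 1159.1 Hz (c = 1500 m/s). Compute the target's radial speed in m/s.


From fd = 2*f*v/c, v = c*fd/(2*f) = 1500 * 1159.1 / (2*30248) = 28.74

28.74 m/s


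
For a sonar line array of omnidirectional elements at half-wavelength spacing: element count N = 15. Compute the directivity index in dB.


11.76 dB


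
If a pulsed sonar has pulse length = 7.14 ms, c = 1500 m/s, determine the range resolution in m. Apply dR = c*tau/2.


5.355 m


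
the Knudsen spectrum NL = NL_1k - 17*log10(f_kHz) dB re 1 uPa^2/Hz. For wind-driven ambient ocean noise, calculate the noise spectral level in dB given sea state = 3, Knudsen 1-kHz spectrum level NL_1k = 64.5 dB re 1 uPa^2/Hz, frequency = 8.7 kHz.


NL = NL_1k - 17*log10(f_kHz) = 64.5 - 17*log10(8.7) = 64.5 - (15.97) = 48.53

48.53 dB


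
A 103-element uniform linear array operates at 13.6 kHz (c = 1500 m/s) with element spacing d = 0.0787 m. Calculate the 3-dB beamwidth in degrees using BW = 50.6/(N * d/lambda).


Step 1: lambda = 1500/13600 = 0.11029 m
Step 2: d/lambda = 0.0787/0.11029 = 0.7136
Step 3: BW = 50.6/(N * d/lambda) = 50.6/(103 * 0.7136) = 0.69

0.69 deg


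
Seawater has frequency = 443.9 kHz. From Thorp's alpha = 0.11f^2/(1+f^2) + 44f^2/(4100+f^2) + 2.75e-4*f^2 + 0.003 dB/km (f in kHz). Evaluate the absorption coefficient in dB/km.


97.404 dB/km


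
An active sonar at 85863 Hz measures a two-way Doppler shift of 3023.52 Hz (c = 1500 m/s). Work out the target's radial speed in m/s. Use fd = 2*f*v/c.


From fd = 2*f*v/c, v = c*fd/(2*f) = 1500 * 3023.52 / (2*85863) = 26.41

26.41 m/s


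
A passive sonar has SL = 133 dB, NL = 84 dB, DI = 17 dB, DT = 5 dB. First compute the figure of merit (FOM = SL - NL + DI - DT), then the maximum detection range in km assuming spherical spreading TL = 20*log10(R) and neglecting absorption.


Step 1: FOM = SL - NL + DI - DT = 133 - 84 + 17 - 5 = 61 dB
Step 2: at max range FOM = TL = 20*log10(R), so R = 10^(61/20) = 1122.02 m = 1.12 km

1.12 km


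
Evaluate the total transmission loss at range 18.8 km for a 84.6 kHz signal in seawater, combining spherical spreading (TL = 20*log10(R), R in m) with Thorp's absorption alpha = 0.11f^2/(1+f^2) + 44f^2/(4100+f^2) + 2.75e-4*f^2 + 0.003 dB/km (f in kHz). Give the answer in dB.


Step 1 (Thorp): alpha = 0.11*7157.16/(1+7157.16) + 44*7157.16/(4100+7157.16) + 2.75e-4*7157.16 + 0.003 = 30.0558 dB/km
Step 2: TL_spread = 20*log10(18800) = 85.48 dB
Step 3: TL_abs = alpha*R = 30.0558 * 18.8 = 565.05 dB
Step 4: TL_total = 85.48 + 565.05 = 650.53

650.53 dB


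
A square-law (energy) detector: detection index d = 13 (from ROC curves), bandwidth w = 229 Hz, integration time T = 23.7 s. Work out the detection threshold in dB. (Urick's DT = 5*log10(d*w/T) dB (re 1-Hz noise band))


DT = 5*log10(d*w/T) = 5*log10(13 * 229 / 23.7) = 5*log10(125.61) = 10.5

10.5 dB


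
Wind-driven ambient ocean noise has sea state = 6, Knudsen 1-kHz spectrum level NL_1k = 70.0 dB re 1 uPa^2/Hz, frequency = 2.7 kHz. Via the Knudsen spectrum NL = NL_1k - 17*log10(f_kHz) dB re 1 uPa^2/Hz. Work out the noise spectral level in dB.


62.67 dB


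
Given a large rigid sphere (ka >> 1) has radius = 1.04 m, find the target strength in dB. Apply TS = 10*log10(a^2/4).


TS = 10*log10(1.04^2 / 4) = 10*log10(0.2704) = -5.68

-5.68 dB


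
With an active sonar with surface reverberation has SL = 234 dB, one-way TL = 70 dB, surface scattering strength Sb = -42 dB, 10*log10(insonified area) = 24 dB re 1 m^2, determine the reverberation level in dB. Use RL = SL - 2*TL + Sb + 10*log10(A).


RL = SL - 2*TL + Sb + 10*log10(A) = 234 - 2*70 + (-42) + 24 = 76

76 dB


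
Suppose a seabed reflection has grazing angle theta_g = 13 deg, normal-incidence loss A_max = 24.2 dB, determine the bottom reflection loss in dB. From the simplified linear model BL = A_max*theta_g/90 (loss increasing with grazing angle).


3.5 dB


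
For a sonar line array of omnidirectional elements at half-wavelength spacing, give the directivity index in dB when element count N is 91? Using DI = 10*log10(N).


DI = 10*log10(91) = 19.59

19.59 dB


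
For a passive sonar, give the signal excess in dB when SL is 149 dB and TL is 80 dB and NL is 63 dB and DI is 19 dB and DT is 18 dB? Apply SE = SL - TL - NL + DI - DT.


SE = SL - TL - NL + DI - DT = 149 - 80 - 63 + 19 - 18 = 7

7 dB


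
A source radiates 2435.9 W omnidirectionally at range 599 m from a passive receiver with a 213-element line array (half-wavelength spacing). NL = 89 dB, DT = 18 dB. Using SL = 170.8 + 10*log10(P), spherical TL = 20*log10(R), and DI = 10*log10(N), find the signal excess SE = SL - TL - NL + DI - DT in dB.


Step 1: SL = 170.8 + 10*log10(2435.9) = 204.67 dB
Step 2: TL = 20*log10(599) = 55.55 dB
Step 3: DI = 10*log10(213) = 23.28 dB
Step 4: SE = SL - TL - NL + DI - DT = 204.67 - 55.55 - 89 + 23.28 - 18 = 65.4

65.4 dB


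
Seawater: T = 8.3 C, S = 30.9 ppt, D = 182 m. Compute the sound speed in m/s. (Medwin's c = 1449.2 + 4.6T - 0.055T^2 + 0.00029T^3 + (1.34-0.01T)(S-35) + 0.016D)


c = 1449.2 + 4.6*8.3 - 0.055*8.3^2 + 0.00029*8.3^3 + (1.34 - 0.01*8.3)*(30.9 - 35) + 0.016*182 = 1481.52

1481.52 m/s


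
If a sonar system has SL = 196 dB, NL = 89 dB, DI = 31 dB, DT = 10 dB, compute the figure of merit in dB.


FOM = SL - NL + DI - DT = 196 - 89 + 31 - 10 = 128

128 dB


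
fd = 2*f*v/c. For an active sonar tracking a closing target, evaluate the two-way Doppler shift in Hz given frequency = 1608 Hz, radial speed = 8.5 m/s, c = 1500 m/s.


fd = 2*f*v/c = 2 * 1608 * 8.5 / 1500 = 18.22

18.22 Hz


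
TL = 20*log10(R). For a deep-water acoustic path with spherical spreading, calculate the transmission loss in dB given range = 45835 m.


TL = 20*log10(45835) = 93.22

93.22 dB


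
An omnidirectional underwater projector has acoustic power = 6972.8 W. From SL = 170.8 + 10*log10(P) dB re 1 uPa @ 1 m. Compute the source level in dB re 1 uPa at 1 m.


SL = 170.8 + 10*log10(6972.8) = 170.8 + 38.43 = 209.23

209.23 dB


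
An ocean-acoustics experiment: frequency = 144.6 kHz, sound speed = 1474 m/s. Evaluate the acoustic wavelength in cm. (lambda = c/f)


1.02 cm


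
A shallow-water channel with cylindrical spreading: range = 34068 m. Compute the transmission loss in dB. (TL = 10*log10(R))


TL = 10*log10(34068) = 45.32

45.32 dB
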